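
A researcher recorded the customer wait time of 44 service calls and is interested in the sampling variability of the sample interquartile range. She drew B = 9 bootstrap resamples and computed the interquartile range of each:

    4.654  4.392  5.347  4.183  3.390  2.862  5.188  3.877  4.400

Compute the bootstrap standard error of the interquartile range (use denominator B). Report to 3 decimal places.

Bootstrap SE is the standard deviation of the 9 replicate interquartile ranges.
Mean of replicates: (4.654 + 4.392 + 5.347 + 4.183 + 3.390 + 2.862 + 5.188 + 3.877 + 4.400) / 9 = 38.2930 / 9 = 4.2548
Sum of squared deviations: (+0.3992)² + (+0.1372)² + (+1.0922)² + (−0.0718)² + (−0.8648)² + (−1.3928)² + (+0.9332)² + (−0.3778)² + (+0.1452)² = 5.0987
Variance = 5.0987 / 9 = 0.5665
SE* = √0.5665

SE* = 0.753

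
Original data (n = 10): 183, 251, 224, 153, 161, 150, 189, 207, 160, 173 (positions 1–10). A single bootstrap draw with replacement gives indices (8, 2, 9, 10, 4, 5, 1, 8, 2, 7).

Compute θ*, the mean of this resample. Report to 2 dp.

θ* = 193.50

Resample values: 207, 251, 160, 173, 153, 161, 183, 207, 251, 189.
Mean = (207 + 251 + 160 + 173 + 153 + 161 + 183 + 207 + 251 + 189) / 10 = 1935.0 / 10 = 193.50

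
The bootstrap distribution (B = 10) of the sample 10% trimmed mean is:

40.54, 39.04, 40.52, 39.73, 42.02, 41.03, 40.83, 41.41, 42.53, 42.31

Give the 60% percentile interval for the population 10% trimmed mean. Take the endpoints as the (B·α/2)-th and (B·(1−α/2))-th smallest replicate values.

Sorted replicates: 39.04, 39.73, 40.52, 40.54, 40.83, 41.03, 41.41, 42.02, 42.31, 42.53
α = 0.40; lower rank = 10 × 0.200 = 2; upper rank = 10 × 0.800 = 8.
The 2nd smallest replicate is 39.73; the 8th is 42.02.

(39.73, 42.02)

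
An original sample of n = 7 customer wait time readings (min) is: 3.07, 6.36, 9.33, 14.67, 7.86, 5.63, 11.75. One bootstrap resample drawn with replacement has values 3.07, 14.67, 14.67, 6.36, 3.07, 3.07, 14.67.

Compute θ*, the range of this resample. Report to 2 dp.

Range = 14.67 − 3.07 = 11.60

θ* = 11.60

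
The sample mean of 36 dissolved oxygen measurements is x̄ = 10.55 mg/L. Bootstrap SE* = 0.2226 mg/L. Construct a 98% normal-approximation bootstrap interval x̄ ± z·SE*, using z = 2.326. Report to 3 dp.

Margin = 2.326 × 0.2226 = 0.5178
Interval: 10.55 ± 0.5178

(10.032, 11.068)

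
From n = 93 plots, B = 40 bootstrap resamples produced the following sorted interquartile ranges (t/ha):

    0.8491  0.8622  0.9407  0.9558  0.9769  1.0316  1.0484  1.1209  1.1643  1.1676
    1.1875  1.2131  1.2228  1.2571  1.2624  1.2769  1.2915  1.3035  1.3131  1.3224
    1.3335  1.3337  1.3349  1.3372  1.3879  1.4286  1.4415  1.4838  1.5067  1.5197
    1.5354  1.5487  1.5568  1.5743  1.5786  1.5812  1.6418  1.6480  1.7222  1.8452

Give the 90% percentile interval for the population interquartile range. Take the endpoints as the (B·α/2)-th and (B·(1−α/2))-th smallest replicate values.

(0.8622, 1.6480)

α = 0.10; lower rank = 40 × 0.050 = 2; upper rank = 40 × 0.950 = 38.
The 2nd smallest replicate is 0.8622; the 38th is 1.6480.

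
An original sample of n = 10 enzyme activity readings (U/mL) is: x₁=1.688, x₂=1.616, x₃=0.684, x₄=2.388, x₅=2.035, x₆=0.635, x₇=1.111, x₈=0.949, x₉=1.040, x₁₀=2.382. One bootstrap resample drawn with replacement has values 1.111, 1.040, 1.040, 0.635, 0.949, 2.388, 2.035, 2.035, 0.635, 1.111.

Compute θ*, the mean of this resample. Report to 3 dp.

Mean = (1.111 + 1.040 + 1.040 + 0.635 + 0.949 + 2.388 + 2.035 + 2.035 + 0.635 + 1.111) / 10 = 12.9790 / 10 = 1.298

θ* = 1.298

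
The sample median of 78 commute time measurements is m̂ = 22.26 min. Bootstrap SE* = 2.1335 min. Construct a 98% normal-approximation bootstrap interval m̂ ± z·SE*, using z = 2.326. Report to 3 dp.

(17.297, 27.223)

Margin = 2.326 × 2.1335 = 4.9625
Interval: 22.26 ± 4.9625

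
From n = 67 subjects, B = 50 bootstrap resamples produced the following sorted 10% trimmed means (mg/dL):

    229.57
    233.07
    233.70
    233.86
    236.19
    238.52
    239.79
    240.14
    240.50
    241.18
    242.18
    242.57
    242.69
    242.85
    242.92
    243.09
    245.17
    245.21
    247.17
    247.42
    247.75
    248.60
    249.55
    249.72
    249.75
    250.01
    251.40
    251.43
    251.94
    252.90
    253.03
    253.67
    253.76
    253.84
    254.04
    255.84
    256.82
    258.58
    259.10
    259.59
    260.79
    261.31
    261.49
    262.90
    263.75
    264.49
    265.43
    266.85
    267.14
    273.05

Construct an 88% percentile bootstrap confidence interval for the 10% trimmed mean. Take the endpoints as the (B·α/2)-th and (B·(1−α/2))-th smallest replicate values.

(233.70, 265.43)

α = 0.12; lower rank = 50 × 0.060 = 3; upper rank = 50 × 0.940 = 47.
The 3rd smallest replicate is 233.70; the 47th is 265.43.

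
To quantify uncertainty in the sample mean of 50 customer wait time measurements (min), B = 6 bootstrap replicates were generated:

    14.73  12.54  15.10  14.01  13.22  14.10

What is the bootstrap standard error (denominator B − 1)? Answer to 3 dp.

SE* = 0.946

Bootstrap SE is the standard deviation of the 6 replicate means.
Mean of replicates: (14.73 + 12.54 + 15.10 + 14.01 + 13.22 + 14.10) / 6 = 83.7000 / 6 = 13.9500
Sum of squared deviations: (+0.7800)² + (−1.4100)² + (+1.1500)² + (+0.0600)² + (−0.7300)² + (+0.1500)² = 4.4780
Variance = 4.4780 / 5 = 0.8956
SE* = √0.8956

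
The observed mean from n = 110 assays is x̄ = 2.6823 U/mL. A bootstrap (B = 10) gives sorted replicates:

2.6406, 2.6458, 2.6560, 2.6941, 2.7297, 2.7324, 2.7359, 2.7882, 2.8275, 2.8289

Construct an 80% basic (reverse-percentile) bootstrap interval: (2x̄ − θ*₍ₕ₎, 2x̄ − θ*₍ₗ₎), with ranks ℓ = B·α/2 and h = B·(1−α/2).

(2.5371, 2.7240)

Percentile endpoints at ranks 1 and 9: θ*₍1₎ = 2.6406, θ*₍9₎ = 2.8275.
Basic interval reflects these around x̄:
  lower = 2 × 2.6823 − 2.8275 = 2.5371
  upper = 2 × 2.6823 − 2.6406 = 2.7240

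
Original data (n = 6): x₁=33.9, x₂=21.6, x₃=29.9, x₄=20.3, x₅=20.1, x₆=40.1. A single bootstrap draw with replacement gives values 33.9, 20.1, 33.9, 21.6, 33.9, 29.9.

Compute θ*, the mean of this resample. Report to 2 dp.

θ* = 28.88

Mean = (33.9 + 20.1 + 33.9 + 21.6 + 33.9 + 29.9) / 6 = 173.30 / 6 = 28.88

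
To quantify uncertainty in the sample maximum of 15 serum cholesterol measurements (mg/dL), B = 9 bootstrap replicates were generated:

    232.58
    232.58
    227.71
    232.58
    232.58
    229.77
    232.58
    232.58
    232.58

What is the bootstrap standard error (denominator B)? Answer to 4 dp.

Bootstrap SE is the standard deviation of the 9 replicate maximums.
Mean of replicates: (232.58 + 232.58 + 227.71 + 232.58 + 232.58 + 229.77 + 232.58 + 232.58 + 232.58) / 9 = 2085.54000 / 9 = 231.72667
Sum of squared deviations: (+0.85333)² + (+0.85333)² + (−4.01667)² + (+0.85333)² + (+0.85333)² + (−1.95667)² + (+0.85333)² + (+0.85333)² + (+0.85333)² = 25.05940
Variance = 25.05940 / 9 = 2.78438
SE* = √2.78438

SE* = 1.6686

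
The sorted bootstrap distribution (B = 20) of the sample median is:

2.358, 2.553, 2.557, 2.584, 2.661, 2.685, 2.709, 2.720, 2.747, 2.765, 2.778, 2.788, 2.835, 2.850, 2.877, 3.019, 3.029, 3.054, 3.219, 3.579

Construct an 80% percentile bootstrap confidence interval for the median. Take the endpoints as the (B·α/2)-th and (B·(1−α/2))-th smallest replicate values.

α = 0.20; lower rank = 20 × 0.100 = 2; upper rank = 20 × 0.900 = 18.
The 2nd smallest replicate is 2.553; the 18th is 3.054.

(2.553, 3.054)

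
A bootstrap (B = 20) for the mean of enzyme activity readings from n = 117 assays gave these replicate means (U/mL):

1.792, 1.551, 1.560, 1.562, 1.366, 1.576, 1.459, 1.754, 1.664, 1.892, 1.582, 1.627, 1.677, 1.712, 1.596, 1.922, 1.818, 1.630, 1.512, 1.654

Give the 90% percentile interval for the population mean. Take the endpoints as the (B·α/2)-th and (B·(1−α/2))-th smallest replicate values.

Sorted replicates: 1.366, 1.459, 1.512, 1.551, 1.560, 1.562, 1.576, 1.582, 1.596, 1.627, 1.630, 1.654, 1.664, 1.677, 1.712, 1.754, 1.792, 1.818, 1.892, 1.922
α = 0.10; lower rank = 20 × 0.050 = 1; upper rank = 20 × 0.950 = 19.
The 1st smallest replicate is 1.366; the 19th is 1.892.

(1.366, 1.892)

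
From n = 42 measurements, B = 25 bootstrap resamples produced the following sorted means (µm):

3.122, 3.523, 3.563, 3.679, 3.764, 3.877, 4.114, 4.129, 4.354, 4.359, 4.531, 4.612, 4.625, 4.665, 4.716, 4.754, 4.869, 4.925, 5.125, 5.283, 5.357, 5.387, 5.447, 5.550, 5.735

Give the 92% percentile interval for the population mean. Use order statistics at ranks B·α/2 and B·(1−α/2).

α = 0.08; lower rank = 25 × 0.040 = 1; upper rank = 25 × 0.960 = 24.
The 1st smallest replicate is 3.122; the 24th is 5.550.

(3.122, 5.550)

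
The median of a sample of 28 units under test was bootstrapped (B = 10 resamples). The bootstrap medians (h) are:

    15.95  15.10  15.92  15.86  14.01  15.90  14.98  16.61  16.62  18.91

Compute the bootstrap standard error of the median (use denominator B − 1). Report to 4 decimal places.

Bootstrap SE is the standard deviation of the 10 replicate medians.
Mean of replicates: (15.95 + 15.10 + 15.92 + 15.86 + 14.01 + 15.90 + 14.98 + 16.61 + 16.62 + 18.91) / 10 = 159.86000 / 10 = 15.98600
Sum of squared deviations: (−0.03600)² + (−0.88600)² + (−0.06600)² + (−0.12600)² + (−1.97600)² + (−0.08600)² + (−1.00600)² + (+0.62400)² + (+0.63400)² + (+2.92400)² = 15.07164
Variance = 15.07164 / 9 = 1.67463
SE* = √1.67463

SE* = 1.2941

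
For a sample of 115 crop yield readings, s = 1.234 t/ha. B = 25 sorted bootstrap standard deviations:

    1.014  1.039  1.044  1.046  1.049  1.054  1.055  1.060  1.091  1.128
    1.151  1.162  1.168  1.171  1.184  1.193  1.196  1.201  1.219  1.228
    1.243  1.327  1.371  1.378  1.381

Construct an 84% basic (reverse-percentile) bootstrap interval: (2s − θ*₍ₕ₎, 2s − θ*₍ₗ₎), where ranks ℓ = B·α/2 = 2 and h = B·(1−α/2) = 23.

(1.097, 1.429)

Percentile endpoints at ranks 2 and 23: θ*₍2₎ = 1.039, θ*₍23₎ = 1.371.
Basic interval reflects these around s:
  lower = 2 × 1.234 − 1.371 = 1.097
  upper = 2 × 1.234 − 1.039 = 1.429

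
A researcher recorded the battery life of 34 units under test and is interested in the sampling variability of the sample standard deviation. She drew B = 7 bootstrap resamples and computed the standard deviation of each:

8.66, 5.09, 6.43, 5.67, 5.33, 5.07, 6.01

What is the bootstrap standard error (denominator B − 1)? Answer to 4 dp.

SE* = 1.2584

Bootstrap SE is the standard deviation of the 7 replicate standard deviations.
Mean of replicates: (8.66 + 5.09 + 6.43 + 5.67 + 5.33 + 5.07 + 6.01) / 7 = 42.26000 / 7 = 6.03714
Sum of squared deviations: (+2.62286)² + (−0.94714)² + (+0.39286)² + (−0.36714)² + (−0.70714)² + (−0.96714)² + (−0.02714)² = 9.50174
Variance = 9.50174 / 6 = 1.58362
SE* = √1.58362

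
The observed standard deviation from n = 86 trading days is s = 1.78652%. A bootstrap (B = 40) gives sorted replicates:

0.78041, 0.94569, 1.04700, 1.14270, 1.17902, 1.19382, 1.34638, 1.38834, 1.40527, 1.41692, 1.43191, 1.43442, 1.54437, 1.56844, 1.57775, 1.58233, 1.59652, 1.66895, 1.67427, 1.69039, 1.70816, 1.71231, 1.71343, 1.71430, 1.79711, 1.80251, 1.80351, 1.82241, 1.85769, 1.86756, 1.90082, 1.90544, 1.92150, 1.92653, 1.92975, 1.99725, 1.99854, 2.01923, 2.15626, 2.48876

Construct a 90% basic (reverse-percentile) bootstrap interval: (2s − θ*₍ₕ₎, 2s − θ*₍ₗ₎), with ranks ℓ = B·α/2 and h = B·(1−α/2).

Percentile endpoints at ranks 2 and 38: θ*₍2₎ = 0.94569, θ*₍38₎ = 2.01923.
Basic interval reflects these around s:
  lower = 2 × 1.78652 − 2.01923 = 1.55381
  upper = 2 × 1.78652 − 0.94569 = 2.62735

(1.55381, 2.62735)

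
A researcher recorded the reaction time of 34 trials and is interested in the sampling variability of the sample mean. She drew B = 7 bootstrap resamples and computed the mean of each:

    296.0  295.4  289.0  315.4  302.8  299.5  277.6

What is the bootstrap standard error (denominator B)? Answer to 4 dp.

Bootstrap SE is the standard deviation of the 7 replicate means.
Mean of replicates: (296.0 + 295.4 + 289.0 + 315.4 + 302.8 + 299.5 + 277.6) / 7 = 2075.70000 / 7 = 296.52857
Sum of squared deviations: (−0.52857)² + (−1.12857)² + (−7.52857)² + (+18.87143)² + (+6.27143)² + (+2.97143)² + (−18.92857)² = 820.81429
Variance = 820.81429 / 7 = 117.25918
SE* = √117.25918

SE* = 10.8286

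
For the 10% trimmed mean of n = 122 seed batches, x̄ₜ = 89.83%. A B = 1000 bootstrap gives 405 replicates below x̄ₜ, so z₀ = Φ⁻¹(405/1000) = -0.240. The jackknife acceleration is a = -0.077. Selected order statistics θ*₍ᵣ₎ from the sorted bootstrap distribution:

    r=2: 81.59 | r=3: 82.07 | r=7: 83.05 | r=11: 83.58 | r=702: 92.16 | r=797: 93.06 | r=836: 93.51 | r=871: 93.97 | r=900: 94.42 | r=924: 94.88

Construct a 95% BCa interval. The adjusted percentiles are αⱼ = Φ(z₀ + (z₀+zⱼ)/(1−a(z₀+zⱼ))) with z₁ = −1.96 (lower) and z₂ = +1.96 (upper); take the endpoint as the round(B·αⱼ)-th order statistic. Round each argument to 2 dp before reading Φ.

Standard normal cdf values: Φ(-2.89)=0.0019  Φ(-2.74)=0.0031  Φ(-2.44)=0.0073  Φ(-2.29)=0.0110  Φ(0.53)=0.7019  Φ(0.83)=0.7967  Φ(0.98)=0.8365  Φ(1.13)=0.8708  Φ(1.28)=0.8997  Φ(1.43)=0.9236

(81.59, 94.42)

Lower: z₀ + z₁ = -0.240 + (-1.960) = -2.200; 1 − a(z₀+z₁) = 1 − (-0.077)(-2.200) = 0.8306; argument = -0.240 + (-2.200)/0.8306 = -2.8887 → -2.89.
α₁ = Φ(-2.89) = 0.0019; rank = round(1000 × 0.0019) = 2; θ*₍2₎ = 81.59.
Upper: z₀ + z₂ = 1.720; 1 − a(z₀+z₂) = 1.1324; argument = 1.2788 → 1.28; α₂ = 0.8997; rank = 900; θ*₍900₎ = 94.42.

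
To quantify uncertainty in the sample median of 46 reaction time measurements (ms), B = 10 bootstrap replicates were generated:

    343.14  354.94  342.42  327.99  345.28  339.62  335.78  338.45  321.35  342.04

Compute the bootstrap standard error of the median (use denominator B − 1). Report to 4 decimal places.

SE* = 9.2814

Bootstrap SE is the standard deviation of the 10 replicate medians.
Mean of replicates: (343.14 + 354.94 + 342.42 + 327.99 + 345.28 + 339.62 + 335.78 + 338.45 + 321.35 + 342.04) / 10 = 3391.01000 / 10 = 339.10100
Sum of squared deviations: (+4.03900)² + (+15.83900)² + (+3.31900)² + (−11.11100)² + (+6.17900)² + (+0.51900)² + (−3.32100)² + (−0.65100)² + (−17.75100)² + (+2.93900)² = 775.29549
Variance = 775.29549 / 9 = 86.14394
SE* = √86.14394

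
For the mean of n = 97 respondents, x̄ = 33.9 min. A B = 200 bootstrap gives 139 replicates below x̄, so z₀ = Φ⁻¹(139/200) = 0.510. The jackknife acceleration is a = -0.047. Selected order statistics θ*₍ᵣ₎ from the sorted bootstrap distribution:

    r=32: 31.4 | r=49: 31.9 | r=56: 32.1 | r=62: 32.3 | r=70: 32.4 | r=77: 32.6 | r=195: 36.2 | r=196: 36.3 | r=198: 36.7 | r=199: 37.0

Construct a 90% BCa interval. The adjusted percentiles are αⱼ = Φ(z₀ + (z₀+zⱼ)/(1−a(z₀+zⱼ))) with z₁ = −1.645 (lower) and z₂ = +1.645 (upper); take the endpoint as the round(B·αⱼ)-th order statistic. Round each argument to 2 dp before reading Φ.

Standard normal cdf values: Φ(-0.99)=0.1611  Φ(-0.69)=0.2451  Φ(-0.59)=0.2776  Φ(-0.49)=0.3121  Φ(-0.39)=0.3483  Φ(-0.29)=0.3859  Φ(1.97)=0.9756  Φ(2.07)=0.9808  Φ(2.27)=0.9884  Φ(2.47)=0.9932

Lower: z₀ + z₁ = 0.510 + (-1.645) = -1.135; 1 − a(z₀+z₁) = 1 − (-0.047)(-1.135) = 0.9467; argument = 0.510 + (-1.135)/0.9467 = -0.6890 → -0.69.
α₁ = Φ(-0.69) = 0.2451; rank = round(200 × 0.2451) = 49; θ*₍49₎ = 31.9.
Upper: z₀ + z₂ = 2.155; 1 − a(z₀+z₂) = 1.1013; argument = 2.4668 → 2.47; α₂ = 0.9932; rank = 199; θ*₍199₎ = 37.0.

(31.9, 37.0)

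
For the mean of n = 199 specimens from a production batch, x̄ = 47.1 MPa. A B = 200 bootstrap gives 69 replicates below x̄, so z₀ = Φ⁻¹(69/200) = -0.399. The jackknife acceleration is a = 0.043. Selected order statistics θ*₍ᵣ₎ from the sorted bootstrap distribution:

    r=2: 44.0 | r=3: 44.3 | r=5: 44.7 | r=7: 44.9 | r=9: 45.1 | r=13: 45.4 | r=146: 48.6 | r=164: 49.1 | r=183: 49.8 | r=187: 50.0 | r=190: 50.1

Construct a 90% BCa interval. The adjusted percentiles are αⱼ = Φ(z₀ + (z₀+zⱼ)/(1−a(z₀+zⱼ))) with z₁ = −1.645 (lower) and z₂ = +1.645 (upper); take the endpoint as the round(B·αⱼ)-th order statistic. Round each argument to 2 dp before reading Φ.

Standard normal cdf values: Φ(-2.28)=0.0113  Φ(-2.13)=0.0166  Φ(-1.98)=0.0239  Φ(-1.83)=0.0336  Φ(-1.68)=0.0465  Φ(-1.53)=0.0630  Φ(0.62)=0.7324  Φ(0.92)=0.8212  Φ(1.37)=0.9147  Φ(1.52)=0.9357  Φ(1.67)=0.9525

Lower: z₀ + z₁ = -0.399 + (-1.645) = -2.044; 1 − a(z₀+z₁) = 1 − (0.043)(-2.044) = 1.0879; argument = -0.399 + (-2.044)/1.0879 = -2.2779 → -2.28.
α₁ = Φ(-2.28) = 0.0113; rank = round(200 × 0.0113) = 2; θ*₍2₎ = 44.0.
Upper: z₀ + z₂ = 1.246; 1 − a(z₀+z₂) = 0.9464; argument = 0.9175 → 0.92; α₂ = 0.8212; rank = 164; θ*₍164₎ = 49.1.

(44.0, 49.1)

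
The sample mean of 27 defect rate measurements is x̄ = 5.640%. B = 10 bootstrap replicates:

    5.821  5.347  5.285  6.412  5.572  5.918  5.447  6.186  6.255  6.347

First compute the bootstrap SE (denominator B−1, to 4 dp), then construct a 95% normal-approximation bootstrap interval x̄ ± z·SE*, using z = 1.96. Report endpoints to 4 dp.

(4.7992, 6.4808)

Mean of replicates = 5.8590; sum of squared deviations = 1.6564; SE* = √(1.6564/9) = 0.4290
Margin = 1.96 × 0.4290 = 0.84084
Interval: 5.640 ± 0.84084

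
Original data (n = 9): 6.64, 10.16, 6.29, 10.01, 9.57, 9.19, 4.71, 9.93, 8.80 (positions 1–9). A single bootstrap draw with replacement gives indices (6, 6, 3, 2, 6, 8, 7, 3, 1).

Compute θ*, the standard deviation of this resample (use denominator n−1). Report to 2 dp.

Resample values: 9.19, 9.19, 6.29, 10.16, 9.19, 9.93, 4.71, 6.29, 6.64.
Mean = 7.9544; sum of squared deviations = 31.1420
s² = 31.1420 / 8 = 3.8928
s = √3.8928 = 1.97

θ* = 1.97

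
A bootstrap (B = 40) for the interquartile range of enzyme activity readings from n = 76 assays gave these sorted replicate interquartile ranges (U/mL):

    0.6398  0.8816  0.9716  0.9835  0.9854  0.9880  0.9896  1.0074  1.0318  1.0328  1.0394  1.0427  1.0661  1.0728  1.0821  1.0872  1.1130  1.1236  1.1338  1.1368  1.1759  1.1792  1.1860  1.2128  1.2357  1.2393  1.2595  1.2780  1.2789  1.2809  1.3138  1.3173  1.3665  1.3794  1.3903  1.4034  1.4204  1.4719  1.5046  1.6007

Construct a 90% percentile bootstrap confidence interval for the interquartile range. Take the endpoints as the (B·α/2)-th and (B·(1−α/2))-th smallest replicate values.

α = 0.10; lower rank = 40 × 0.050 = 2; upper rank = 40 × 0.950 = 38.
The 2nd smallest replicate is 0.8816; the 38th is 1.4719.

(0.8816, 1.4719)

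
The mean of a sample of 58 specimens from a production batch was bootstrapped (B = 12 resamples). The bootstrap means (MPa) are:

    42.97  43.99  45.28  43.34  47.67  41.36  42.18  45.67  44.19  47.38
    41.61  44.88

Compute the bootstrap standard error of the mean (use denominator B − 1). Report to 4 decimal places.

SE* = 2.0691

Bootstrap SE is the standard deviation of the 12 replicate means.
Mean of replicates: (42.97 + 43.99 + 45.28 + 43.34 + 47.67 + 41.36 + 42.18 + 45.67 + 44.19 + 47.38 + 41.61 + 44.88) / 12 = 530.52000 / 12 = 44.21000
Sum of squared deviations: (−1.24000)² + (−0.22000)² + (+1.07000)² + (−0.87000)² + (+3.46000)² + (−2.85000)² + (−2.03000)² + (+1.46000)² + (−0.02000)² + (+3.17000)² + (−2.60000)² + (+0.67000)² = 47.09260
Variance = 47.09260 / 11 = 4.28115
SE* = √4.28115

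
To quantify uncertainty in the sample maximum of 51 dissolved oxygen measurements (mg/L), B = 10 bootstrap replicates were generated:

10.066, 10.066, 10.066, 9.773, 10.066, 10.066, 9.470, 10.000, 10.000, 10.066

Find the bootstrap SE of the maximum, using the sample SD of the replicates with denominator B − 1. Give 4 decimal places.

Bootstrap SE is the standard deviation of the 10 replicate maximums.
Mean of replicates: (10.066 + 10.066 + 10.066 + 9.773 + 10.066 + 10.066 + 9.470 + 10.000 + 10.000 + 10.066) / 10 = 99.63900 / 10 = 9.96390
Sum of squared deviations: (+0.10210)² + (+0.10210)² + (+0.10210)² + (−0.19090)² + (+0.10210)² + (+0.10210)² + (−0.49390)² + (+0.03610)² + (+0.03610)² + (+0.10210)² = 0.34553
Variance = 0.34553 / 9 = 0.03839
SE* = √0.03839

SE* = 0.1959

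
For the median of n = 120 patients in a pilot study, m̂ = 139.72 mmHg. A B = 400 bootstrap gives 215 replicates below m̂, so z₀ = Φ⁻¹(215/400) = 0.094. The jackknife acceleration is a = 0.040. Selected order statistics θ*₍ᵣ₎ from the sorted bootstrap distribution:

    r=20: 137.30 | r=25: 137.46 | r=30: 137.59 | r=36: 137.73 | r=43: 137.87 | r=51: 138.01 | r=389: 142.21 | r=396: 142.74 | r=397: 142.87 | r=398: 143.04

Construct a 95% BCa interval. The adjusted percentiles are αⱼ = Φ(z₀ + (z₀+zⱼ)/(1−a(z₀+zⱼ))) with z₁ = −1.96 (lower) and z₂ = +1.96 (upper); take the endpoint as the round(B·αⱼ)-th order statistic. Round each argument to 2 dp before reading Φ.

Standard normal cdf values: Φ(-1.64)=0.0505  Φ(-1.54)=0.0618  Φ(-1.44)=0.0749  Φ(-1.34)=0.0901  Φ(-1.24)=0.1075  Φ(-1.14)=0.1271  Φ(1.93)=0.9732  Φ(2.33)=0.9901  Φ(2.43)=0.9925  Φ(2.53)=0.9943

Lower: z₀ + z₁ = 0.094 + (-1.960) = -1.866; 1 − a(z₀+z₁) = 1 − (0.040)(-1.866) = 1.0746; argument = 0.094 + (-1.866)/1.0746 = -1.6424 → -1.64.
α₁ = Φ(-1.64) = 0.0505; rank = round(400 × 0.0505) = 20; θ*₍20₎ = 137.30.
Upper: z₀ + z₂ = 2.054; 1 − a(z₀+z₂) = 0.9178; argument = 2.3319 → 2.33; α₂ = 0.9901; rank = 396; θ*₍396₎ = 142.74.

(137.30, 142.74)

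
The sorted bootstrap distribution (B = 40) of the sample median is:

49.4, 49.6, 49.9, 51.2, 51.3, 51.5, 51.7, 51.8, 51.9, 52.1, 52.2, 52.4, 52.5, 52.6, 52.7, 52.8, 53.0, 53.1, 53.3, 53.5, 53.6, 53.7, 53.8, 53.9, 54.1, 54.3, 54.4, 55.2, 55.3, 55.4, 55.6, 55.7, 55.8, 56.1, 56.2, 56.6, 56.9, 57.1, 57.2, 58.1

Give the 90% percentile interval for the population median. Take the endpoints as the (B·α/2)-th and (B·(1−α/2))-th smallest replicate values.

α = 0.10; lower rank = 40 × 0.050 = 2; upper rank = 40 × 0.950 = 38.
The 2nd smallest replicate is 49.6; the 38th is 57.1.

(49.6, 57.1)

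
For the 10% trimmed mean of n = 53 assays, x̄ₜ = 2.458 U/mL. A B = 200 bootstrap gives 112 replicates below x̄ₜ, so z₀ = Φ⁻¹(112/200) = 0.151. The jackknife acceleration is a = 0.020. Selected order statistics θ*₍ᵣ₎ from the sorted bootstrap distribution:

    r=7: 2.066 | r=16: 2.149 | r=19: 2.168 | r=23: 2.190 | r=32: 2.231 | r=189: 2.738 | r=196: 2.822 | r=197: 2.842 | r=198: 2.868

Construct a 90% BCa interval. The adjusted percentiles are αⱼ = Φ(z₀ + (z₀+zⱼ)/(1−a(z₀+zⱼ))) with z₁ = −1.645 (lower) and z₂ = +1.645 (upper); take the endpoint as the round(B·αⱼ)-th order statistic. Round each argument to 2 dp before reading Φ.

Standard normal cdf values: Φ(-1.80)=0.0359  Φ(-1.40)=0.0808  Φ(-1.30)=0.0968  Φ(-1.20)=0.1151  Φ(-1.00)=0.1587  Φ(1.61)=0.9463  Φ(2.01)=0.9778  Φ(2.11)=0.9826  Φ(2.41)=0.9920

(2.168, 2.822)

Lower: z₀ + z₁ = 0.151 + (-1.645) = -1.494; 1 − a(z₀+z₁) = 1 − (0.020)(-1.494) = 1.0299; argument = 0.151 + (-1.494)/1.0299 = -1.2997 → -1.30.
α₁ = Φ(-1.30) = 0.0968; rank = round(200 × 0.0968) = 19; θ*₍19₎ = 2.168.
Upper: z₀ + z₂ = 1.796; 1 − a(z₀+z₂) = 0.9641; argument = 2.0139 → 2.01; α₂ = 0.9778; rank = 196; θ*₍196₎ = 2.822.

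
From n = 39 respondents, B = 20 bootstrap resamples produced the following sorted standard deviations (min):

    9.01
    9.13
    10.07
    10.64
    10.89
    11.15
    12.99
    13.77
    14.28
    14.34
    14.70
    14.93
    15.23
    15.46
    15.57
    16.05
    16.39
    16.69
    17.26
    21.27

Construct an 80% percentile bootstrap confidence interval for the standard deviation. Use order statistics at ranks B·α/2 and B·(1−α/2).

(9.13, 16.69)

α = 0.20; lower rank = 20 × 0.100 = 2; upper rank = 20 × 0.900 = 18.
The 2nd smallest replicate is 9.13; the 18th is 16.69.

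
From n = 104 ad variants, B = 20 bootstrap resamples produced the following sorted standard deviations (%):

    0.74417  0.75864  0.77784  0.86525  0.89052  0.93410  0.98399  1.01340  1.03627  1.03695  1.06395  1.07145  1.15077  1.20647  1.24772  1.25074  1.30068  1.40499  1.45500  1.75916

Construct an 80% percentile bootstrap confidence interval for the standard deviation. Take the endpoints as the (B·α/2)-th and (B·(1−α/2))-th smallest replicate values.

α = 0.20; lower rank = 20 × 0.100 = 2; upper rank = 20 × 0.900 = 18.
The 2nd smallest replicate is 0.75864; the 18th is 1.40499.

(0.75864, 1.40499)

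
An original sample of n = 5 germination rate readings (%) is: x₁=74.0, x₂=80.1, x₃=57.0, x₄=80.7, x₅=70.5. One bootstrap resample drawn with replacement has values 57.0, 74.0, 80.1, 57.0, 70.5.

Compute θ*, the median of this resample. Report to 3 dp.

Sorted: 57.0, 57.0, 70.5, 74.0, 80.1
Median = middle value = 70.500

θ* = 70.500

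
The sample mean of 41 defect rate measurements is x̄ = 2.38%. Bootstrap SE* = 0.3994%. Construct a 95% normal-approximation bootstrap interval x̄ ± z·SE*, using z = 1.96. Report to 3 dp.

Margin = 1.96 × 0.3994 = 0.7828
Interval: 2.38 ± 0.7828

(1.597, 3.163)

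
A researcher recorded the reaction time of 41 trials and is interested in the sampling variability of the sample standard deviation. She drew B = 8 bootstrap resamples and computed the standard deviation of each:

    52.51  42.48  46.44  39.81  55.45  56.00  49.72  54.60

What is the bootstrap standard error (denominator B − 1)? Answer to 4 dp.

SE* = 6.1549

Bootstrap SE is the standard deviation of the 8 replicate standard deviations.
Mean of replicates: (52.51 + 42.48 + 46.44 + 39.81 + 55.45 + 56.00 + 49.72 + 54.60) / 8 = 397.01000 / 8 = 49.62625
Sum of squared deviations: (+2.88375)² + (−7.14625)² + (−3.18625)² + (−9.81625)² + (+5.82375)² + (+6.37375)² + (+0.09375)² + (+4.97375)² = 265.18359
Variance = 265.18359 / 7 = 37.88337
SE* = √37.88337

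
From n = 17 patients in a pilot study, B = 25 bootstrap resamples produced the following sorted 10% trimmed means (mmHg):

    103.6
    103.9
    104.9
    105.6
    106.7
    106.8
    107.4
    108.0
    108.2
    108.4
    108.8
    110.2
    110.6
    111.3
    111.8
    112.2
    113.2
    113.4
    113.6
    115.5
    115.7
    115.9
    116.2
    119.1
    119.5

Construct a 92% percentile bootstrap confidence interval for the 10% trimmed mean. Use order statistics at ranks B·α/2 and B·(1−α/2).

(103.6, 119.1)

α = 0.08; lower rank = 25 × 0.040 = 1; upper rank = 25 × 0.960 = 24.
The 1st smallest replicate is 103.6; the 24th is 119.1.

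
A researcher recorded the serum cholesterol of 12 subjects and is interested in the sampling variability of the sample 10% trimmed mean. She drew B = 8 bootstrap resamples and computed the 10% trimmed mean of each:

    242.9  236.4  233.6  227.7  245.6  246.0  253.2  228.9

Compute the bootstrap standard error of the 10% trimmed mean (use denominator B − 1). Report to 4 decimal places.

Bootstrap SE is the standard deviation of the 8 replicate 10% trimmed means.
Mean of replicates: (242.9 + 236.4 + 233.6 + 227.7 + 245.6 + 246.0 + 253.2 + 228.9) / 8 = 1914.30000 / 8 = 239.28750
Sum of squared deviations: (+3.61250)² + (−2.88750)² + (−5.68750)² + (−11.58750)² + (+6.31250)² + (+6.71250)² + (+13.91250)² + (−10.38750)² = 574.36875
Variance = 574.36875 / 7 = 82.05268
SE* = √82.05268

SE* = 9.0583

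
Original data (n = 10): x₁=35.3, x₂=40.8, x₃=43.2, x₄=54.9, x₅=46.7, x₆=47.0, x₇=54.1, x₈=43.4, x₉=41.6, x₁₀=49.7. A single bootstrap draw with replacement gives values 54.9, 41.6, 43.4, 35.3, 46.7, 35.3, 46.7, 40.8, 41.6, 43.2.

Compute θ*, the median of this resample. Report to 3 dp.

Sorted: 35.3, 35.3, 40.8, 41.6, 41.6, 43.2, 43.4, 46.7, 46.7, 54.9
Median = average of the two middle values = 42.400

θ* = 42.400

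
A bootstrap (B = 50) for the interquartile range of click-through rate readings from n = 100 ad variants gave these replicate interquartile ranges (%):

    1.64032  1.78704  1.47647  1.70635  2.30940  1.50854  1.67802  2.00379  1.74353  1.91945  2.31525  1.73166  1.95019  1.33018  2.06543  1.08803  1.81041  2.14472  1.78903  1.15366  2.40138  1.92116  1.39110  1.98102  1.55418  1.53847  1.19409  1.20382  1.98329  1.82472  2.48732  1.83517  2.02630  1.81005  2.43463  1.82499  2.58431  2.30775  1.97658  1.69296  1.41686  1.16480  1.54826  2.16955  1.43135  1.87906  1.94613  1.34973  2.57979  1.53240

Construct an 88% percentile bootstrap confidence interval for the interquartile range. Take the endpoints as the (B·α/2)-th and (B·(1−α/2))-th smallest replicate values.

Sorted replicates: 1.08803, 1.15366, 1.16480, 1.19409, 1.20382, 1.33018, 1.34973, 1.39110, 1.41686, 1.43135, 1.47647, 1.50854, 1.53240, 1.53847, 1.54826, 1.55418, 1.64032, 1.67802, 1.69296, 1.70635, 1.73166, 1.74353, 1.78704, 1.78903, 1.81005, 1.81041, 1.82472, 1.82499, 1.83517, 1.87906, 1.91945, 1.92116, 1.94613, 1.95019, 1.97658, 1.98102, 1.98329, 2.00379, 2.02630, 2.06543, 2.14472, 2.16955, 2.30775, 2.30940, 2.31525, 2.40138, 2.43463, 2.48732, 2.57979, 2.58431
α = 0.12; lower rank = 50 × 0.060 = 3; upper rank = 50 × 0.940 = 47.
The 3rd smallest replicate is 1.16480; the 47th is 2.43463.

(1.16480, 2.43463)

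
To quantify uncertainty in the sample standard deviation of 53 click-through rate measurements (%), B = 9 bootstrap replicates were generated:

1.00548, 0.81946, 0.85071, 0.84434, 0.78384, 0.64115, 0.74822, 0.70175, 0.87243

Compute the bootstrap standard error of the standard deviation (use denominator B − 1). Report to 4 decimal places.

SE* = 0.1059

Bootstrap SE is the standard deviation of the 9 replicate standard deviations.
Mean of replicates: (1.00548 + 0.81946 + 0.85071 + 0.84434 + 0.78384 + 0.64115 + 0.74822 + 0.70175 + 0.87243) / 9 = 7.267380 / 9 = 0.807487
Sum of squared deviations: (+0.197993)² + (+0.011973)² + (+0.043223)² + (+0.036853)² + (−0.023647)² + (−0.166337)² + (−0.059267)² + (−0.105737)² + (+0.064943)² = 0.089709
Variance = 0.089709 / 8 = 0.011214
SE* = √0.011214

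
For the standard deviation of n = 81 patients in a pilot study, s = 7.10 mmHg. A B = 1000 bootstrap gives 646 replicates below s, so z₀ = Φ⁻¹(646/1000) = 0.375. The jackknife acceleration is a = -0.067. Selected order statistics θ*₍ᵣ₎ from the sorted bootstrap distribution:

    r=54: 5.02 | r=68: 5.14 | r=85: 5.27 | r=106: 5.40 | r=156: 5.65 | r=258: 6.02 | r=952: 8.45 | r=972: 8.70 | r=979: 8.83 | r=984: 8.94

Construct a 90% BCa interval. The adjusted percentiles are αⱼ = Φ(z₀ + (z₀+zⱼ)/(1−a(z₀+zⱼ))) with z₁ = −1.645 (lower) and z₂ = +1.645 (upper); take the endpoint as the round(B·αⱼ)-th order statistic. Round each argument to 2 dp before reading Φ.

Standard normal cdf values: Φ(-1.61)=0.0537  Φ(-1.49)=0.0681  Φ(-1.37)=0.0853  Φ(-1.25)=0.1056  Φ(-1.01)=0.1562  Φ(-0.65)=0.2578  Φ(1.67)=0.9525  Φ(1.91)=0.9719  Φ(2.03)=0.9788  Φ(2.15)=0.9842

Lower: z₀ + z₁ = 0.375 + (-1.645) = -1.270; 1 − a(z₀+z₁) = 1 − (-0.067)(-1.270) = 0.9149; argument = 0.375 + (-1.270)/0.9149 = -1.0131 → -1.01.
α₁ = Φ(-1.01) = 0.1562; rank = round(1000 × 0.1562) = 156; θ*₍156₎ = 5.65.
Upper: z₀ + z₂ = 2.020; 1 − a(z₀+z₂) = 1.1353; argument = 2.1542 → 2.15; α₂ = 0.9842; rank = 984; θ*₍984₎ = 8.94.

(5.65, 8.94)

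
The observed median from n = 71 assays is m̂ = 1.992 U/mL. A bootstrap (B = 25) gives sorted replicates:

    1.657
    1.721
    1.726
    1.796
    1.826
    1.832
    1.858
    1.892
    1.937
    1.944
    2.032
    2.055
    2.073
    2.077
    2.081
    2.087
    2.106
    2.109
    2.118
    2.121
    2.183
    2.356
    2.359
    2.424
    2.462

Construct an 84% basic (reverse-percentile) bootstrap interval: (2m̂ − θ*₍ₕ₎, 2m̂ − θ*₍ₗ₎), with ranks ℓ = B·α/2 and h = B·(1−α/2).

Percentile endpoints at ranks 2 and 23: θ*₍2₎ = 1.721, θ*₍23₎ = 2.359.
Basic interval reflects these around m̂:
  lower = 2 × 1.992 − 2.359 = 1.625
  upper = 2 × 1.992 − 1.721 = 2.263

(1.625, 2.263)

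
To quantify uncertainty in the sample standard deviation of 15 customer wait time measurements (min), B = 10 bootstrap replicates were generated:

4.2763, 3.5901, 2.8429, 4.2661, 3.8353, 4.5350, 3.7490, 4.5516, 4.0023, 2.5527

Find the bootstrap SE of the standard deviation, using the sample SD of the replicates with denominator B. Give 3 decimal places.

SE* = 0.641

Bootstrap SE is the standard deviation of the 10 replicate standard deviations.
Mean of replicates: (4.2763 + 3.5901 + 2.8429 + 4.2661 + 3.8353 + 4.5350 + 3.7490 + 4.5516 + 4.0023 + 2.5527) / 10 = 38.20130 / 10 = 3.82013
Sum of squared deviations: (+0.45617)² + (−0.23003)² + (−0.97723)² + (+0.44597)² + (+0.01517)² + (+0.71487)² + (−0.07113)² + (+0.73147)² + (+0.18217)² + (−1.26743)² = 4.10581
Variance = 4.10581 / 10 = 0.41058
SE* = √0.41058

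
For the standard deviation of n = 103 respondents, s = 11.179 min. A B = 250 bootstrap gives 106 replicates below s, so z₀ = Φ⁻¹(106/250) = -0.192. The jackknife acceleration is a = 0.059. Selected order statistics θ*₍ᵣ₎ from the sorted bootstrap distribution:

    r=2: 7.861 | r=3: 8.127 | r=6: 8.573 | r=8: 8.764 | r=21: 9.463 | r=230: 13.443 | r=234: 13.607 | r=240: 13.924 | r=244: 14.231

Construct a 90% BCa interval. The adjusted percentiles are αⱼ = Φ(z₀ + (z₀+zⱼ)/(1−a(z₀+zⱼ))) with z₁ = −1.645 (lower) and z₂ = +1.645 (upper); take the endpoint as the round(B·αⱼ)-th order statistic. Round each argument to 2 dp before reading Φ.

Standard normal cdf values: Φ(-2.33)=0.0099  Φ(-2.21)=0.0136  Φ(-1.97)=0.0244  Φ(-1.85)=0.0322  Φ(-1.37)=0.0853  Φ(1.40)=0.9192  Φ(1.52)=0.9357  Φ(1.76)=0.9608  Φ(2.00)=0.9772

Lower: z₀ + z₁ = -0.192 + (-1.645) = -1.837; 1 − a(z₀+z₁) = 1 − (0.059)(-1.837) = 1.1084; argument = -0.192 + (-1.837)/1.1084 = -1.8494 → -1.85.
α₁ = Φ(-1.85) = 0.0322; rank = round(250 × 0.0322) = 8; θ*₍8₎ = 8.764.
Upper: z₀ + z₂ = 1.453; 1 − a(z₀+z₂) = 0.9143; argument = 1.3972 → 1.40; α₂ = 0.9192; rank = 230; θ*₍230₎ = 13.443.

(8.764, 13.443)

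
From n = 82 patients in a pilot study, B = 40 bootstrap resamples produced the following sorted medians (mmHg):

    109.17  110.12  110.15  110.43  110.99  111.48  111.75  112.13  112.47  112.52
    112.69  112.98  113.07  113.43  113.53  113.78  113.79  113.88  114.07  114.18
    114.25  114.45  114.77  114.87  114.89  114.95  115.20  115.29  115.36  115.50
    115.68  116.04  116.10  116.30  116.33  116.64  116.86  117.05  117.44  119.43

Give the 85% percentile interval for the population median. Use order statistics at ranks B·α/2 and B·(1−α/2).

α = 0.15; lower rank = 40 × 0.075 = 3; upper rank = 40 × 0.925 = 37.
The 3rd smallest replicate is 110.15; the 37th is 116.86.

(110.15, 116.86)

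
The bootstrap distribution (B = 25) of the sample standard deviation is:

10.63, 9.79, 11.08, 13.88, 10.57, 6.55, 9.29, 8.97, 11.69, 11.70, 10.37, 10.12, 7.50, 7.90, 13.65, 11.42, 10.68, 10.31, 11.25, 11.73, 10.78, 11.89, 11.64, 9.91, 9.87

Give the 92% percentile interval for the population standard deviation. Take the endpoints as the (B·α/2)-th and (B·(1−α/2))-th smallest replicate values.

(6.55, 13.65)

Sorted replicates: 6.55, 7.50, 7.90, 8.97, 9.29, 9.79, 9.87, 9.91, 10.12, 10.31, 10.37, 10.57, 10.63, 10.68, 10.78, 11.08, 11.25, 11.42, 11.64, 11.69, 11.70, 11.73, 11.89, 13.65, 13.88
α = 0.08; lower rank = 25 × 0.040 = 1; upper rank = 25 × 0.960 = 24.
The 1st smallest replicate is 6.55; the 24th is 13.65.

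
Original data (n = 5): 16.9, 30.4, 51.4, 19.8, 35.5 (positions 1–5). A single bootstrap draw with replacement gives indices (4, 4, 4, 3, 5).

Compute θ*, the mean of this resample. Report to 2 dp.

Resample values: 19.8, 19.8, 19.8, 51.4, 35.5.
Mean = (19.8 + 19.8 + 19.8 + 51.4 + 35.5) / 5 = 146.30 / 5 = 29.26

θ* = 29.26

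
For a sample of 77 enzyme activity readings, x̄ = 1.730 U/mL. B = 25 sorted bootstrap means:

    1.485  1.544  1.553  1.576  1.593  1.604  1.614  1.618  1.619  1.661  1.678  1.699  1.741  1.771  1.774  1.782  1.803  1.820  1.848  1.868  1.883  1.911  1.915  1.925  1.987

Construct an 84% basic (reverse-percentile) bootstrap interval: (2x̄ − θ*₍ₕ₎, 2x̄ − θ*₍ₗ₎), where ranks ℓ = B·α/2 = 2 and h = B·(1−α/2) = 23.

Percentile endpoints at ranks 2 and 23: θ*₍2₎ = 1.544, θ*₍23₎ = 1.915.
Basic interval reflects these around x̄:
  lower = 2 × 1.730 − 1.915 = 1.545
  upper = 2 × 1.730 − 1.544 = 1.916

(1.545, 1.916)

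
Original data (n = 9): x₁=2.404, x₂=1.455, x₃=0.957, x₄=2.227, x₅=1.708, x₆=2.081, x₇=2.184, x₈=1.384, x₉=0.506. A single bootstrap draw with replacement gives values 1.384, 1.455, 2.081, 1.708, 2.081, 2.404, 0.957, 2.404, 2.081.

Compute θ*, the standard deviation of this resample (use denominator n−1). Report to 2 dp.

Mean = 1.8394; sum of squared deviations = 1.9637
s² = 1.9637 / 8 = 0.2455
s = √0.2455 = 0.50

θ* = 0.50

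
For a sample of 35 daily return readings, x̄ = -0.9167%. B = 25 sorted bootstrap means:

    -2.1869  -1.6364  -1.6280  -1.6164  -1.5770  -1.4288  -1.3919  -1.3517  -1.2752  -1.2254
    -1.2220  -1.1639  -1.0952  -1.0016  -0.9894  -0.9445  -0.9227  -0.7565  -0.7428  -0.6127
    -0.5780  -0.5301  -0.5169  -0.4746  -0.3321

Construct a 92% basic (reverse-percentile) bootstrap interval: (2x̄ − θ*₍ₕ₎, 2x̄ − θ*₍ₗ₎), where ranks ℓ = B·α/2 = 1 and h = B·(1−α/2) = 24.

Percentile endpoints at ranks 1 and 24: θ*₍1₎ = -2.1869, θ*₍24₎ = -0.4746.
Basic interval reflects these around x̄:
  lower = 2 × -0.9167 − -0.4746 = -1.3588
  upper = 2 × -0.9167 − -2.1869 = 0.3535

(-1.3588, 0.3535)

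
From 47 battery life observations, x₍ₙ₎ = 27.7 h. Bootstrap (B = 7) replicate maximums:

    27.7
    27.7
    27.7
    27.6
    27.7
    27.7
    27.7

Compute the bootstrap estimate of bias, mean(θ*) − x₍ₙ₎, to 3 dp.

bias = −0.014

mean(θ*) = (27.7 + 27.7 + 27.7 + 27.6 + 27.7 + 27.7 + 27.7) / 7 = 27.6857
bias = 27.6857 − 27.7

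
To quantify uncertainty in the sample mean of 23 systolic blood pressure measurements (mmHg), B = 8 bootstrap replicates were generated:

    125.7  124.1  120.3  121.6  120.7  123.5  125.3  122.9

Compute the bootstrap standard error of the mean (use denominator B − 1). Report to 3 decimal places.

SE* = 2.021

Bootstrap SE is the standard deviation of the 8 replicate means.
Mean of replicates: (125.7 + 124.1 + 120.3 + 121.6 + 120.7 + 123.5 + 125.3 + 122.9) / 8 = 984.1000 / 8 = 123.0125
Sum of squared deviations: (+2.6875)² + (+1.0875)² + (−2.7125)² + (−1.4125)² + (−2.3125)² + (+0.4875)² + (+2.2875)² + (−0.1125)² = 28.5888
Variance = 28.5888 / 7 = 4.0841
SE* = √4.0841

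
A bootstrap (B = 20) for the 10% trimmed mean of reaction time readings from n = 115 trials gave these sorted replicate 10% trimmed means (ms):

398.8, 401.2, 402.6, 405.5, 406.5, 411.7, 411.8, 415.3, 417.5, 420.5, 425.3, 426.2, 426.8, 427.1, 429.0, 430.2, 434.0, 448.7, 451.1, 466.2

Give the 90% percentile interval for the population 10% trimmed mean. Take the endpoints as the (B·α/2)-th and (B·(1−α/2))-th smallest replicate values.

α = 0.10; lower rank = 20 × 0.050 = 1; upper rank = 20 × 0.950 = 19.
The 1st smallest replicate is 398.8; the 19th is 451.1.

(398.8, 451.1)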